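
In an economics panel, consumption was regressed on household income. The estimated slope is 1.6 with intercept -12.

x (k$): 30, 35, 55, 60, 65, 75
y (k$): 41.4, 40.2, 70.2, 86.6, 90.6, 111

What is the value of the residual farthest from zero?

x=30: ŷ = -12 + 1.6·30 = 36; r = 41.4 − 36 = 5.4
x=35: ŷ = -12 + 1.6·35 = 44; r = 40.2 − 44 = -3.8
x=55: ŷ = -12 + 1.6·55 = 76; r = 70.2 − 76 = -5.8
x=60: ŷ = -12 + 1.6·60 = 84; r = 86.6 − 84 = 2.6
x=65: ŷ = -12 + 1.6·65 = 92; r = 90.6 − 92 = -1.4
x=75: ŷ = -12 + 1.6·75 = 108; r = 111 − 108 = 3
Largest |r| is 5.8 at x = 55, residual -5.8.

r = -5.8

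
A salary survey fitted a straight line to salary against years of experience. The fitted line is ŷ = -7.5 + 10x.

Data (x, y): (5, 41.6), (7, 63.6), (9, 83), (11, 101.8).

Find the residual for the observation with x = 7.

e = 1.1

ŷ = -7.5 + 10·7 = 62.5
e = 63.6 − 62.5 = 1.1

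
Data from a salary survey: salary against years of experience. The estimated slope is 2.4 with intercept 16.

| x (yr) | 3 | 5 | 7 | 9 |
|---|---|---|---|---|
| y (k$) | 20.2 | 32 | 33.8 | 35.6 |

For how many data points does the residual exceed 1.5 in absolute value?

3

x=3: ŷ = 16 + 2.4·3 = 23.2; r = 20.2 − 23.2 = -3
x=5: ŷ = 16 + 2.4·5 = 28; r = 32 − 28 = 4
x=7: ŷ = 16 + 2.4·7 = 32.8; r = 33.8 − 32.8 = 1
x=9: ŷ = 16 + 2.4·9 = 37.6; r = 35.6 − 37.6 = -2
|r| > 1.5: x=3 (|r|=3), x=5 (|r|=4), x=9 (|r|=2) → 3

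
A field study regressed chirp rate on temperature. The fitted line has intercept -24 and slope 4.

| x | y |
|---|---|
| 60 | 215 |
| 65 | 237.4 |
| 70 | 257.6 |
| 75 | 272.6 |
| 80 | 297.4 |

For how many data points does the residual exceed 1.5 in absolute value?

x=60: ŷ = -24 + 4·60 = 216; r = 215 − 216 = -1
x=65: ŷ = -24 + 4·65 = 236; r = 237.4 − 236 = 1.4
x=70: ŷ = -24 + 4·70 = 256; r = 257.6 − 256 = 1.6
x=75: ŷ = -24 + 4·75 = 276; r = 272.6 − 276 = -3.4
x=80: ŷ = -24 + 4·80 = 296; r = 297.4 − 296 = 1.4
|r| > 1.5: x=70 (|r|=1.6), x=75 (|r|=3.4) → 2

2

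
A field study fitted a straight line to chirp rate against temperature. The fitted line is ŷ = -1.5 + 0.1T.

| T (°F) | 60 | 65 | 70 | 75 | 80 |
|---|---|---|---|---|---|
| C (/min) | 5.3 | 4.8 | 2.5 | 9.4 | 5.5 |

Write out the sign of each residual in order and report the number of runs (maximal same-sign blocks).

4 runs

T=60: ŷ = -1.5 + 0.1·60 = 4.5; e = 5.3 − 4.5 = 0.8
T=65: ŷ = -1.5 + 0.1·65 = 5; e = 4.8 − 5 = -0.2
T=70: ŷ = -1.5 + 0.1·70 = 5.5; e = 2.5 − 5.5 = -3
T=75: ŷ = -1.5 + 0.1·75 = 6; e = 9.4 − 6 = 3.4
T=80: ŷ = -1.5 + 0.1·80 = 6.5; e = 5.5 − 6.5 = -1
Signs: + − − + −
Runs: +×1, −×2, +×1, −×1 → 4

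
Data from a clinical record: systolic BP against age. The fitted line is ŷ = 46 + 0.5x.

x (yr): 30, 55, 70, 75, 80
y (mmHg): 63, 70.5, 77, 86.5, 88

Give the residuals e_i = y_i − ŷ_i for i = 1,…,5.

2, -3, -4, 3, 2

x=30: ŷ = 46 + 0.5·30 = 61; e = 63 − 61 = 2
x=55: ŷ = 46 + 0.5·55 = 73.5; e = 70.5 − 73.5 = -3
x=70: ŷ = 46 + 0.5·70 = 81; e = 77 − 81 = -4
x=75: ŷ = 46 + 0.5·75 = 83.5; e = 86.5 − 83.5 = 3
x=80: ŷ = 46 + 0.5·80 = 86; e = 88 − 86 = 2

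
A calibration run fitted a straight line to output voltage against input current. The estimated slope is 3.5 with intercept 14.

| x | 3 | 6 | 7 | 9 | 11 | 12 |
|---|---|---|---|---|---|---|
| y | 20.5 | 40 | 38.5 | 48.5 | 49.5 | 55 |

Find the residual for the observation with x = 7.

r = 0

ŷ = 14 + 3.5·7 = 38.5
r = 38.5 − 38.5 = 0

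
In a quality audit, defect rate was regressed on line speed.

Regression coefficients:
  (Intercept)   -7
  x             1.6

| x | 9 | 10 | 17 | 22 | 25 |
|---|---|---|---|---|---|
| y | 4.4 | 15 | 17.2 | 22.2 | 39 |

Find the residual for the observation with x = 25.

ŷ = -7 + 1.6·25 = 33
r = 39 − 33 = 6

r = 6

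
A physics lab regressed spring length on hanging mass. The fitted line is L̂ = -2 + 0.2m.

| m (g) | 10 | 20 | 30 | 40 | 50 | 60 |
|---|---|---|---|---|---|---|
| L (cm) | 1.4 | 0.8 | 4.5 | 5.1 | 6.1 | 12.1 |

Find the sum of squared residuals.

m=10: L̂ = -2 + 0.2·10 = 0; r = 1.4 − 0 = 1.4
m=20: L̂ = -2 + 0.2·20 = 2; r = 0.8 − 2 = -1.2
m=30: L̂ = -2 + 0.2·30 = 4; r = 4.5 − 4 = 0.5
m=40: L̂ = -2 + 0.2·40 = 6; r = 5.1 − 6 = -0.9
m=50: L̂ = -2 + 0.2·50 = 8; r = 6.1 − 8 = -1.9
m=60: L̂ = -2 + 0.2·60 = 10; r = 12.1 − 10 = 2.1
SSE = 1.96 + 1.44 + 0.25 + 0.81 + 3.61 + 4.41 = 12.48

SSE = 12.48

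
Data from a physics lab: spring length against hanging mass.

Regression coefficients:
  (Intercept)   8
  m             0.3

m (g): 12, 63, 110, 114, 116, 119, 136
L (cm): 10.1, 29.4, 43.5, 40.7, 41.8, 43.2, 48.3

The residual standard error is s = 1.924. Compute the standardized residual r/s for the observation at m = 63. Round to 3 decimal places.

L̂ = 8 + 0.3·63 = 26.9
r = 29.4 − 26.9 = 2.5
r/s = 2.5 / 1.924 = 1.299

1.299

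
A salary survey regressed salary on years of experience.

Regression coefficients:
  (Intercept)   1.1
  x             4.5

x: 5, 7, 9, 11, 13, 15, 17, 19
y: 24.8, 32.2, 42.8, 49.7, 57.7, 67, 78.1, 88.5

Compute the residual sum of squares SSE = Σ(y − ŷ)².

x=5: ŷ = 1.1 + 4.5·5 = 23.6; r = 24.8 − 23.6 = 1.2
x=7: ŷ = 1.1 + 4.5·7 = 32.6; r = 32.2 − 32.6 = -0.4
x=9: ŷ = 1.1 + 4.5·9 = 41.6; r = 42.8 − 41.6 = 1.2
x=11: ŷ = 1.1 + 4.5·11 = 50.6; r = 49.7 − 50.6 = -0.9
x=13: ŷ = 1.1 + 4.5·13 = 59.6; r = 57.7 − 59.6 = -1.9
x=15: ŷ = 1.1 + 4.5·15 = 68.6; r = 67 − 68.6 = -1.6
x=17: ŷ = 1.1 + 4.5·17 = 77.6; r = 78.1 − 77.6 = 0.5
x=19: ŷ = 1.1 + 4.5·19 = 86.6; r = 88.5 − 86.6 = 1.9
SSE = 1.44 + 0.16 + 1.44 + 0.81 + 3.61 + 2.56 + 0.25 + 3.61 = 13.88

SSE = 13.88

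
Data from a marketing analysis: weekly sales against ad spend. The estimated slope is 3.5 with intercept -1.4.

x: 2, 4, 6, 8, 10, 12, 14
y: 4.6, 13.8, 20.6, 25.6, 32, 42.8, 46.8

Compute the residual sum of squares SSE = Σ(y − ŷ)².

x=2: ŷ = -1.4 + 3.5·2 = 5.6; e = 4.6 − 5.6 = -1
x=4: ŷ = -1.4 + 3.5·4 = 12.6; e = 13.8 − 12.6 = 1.2
x=6: ŷ = -1.4 + 3.5·6 = 19.6; e = 20.6 − 19.6 = 1
x=8: ŷ = -1.4 + 3.5·8 = 26.6; e = 25.6 − 26.6 = -1
x=10: ŷ = -1.4 + 3.5·10 = 33.6; e = 32 − 33.6 = -1.6
x=12: ŷ = -1.4 + 3.5·12 = 40.6; e = 42.8 − 40.6 = 2.2
x=14: ŷ = -1.4 + 3.5·14 = 47.6; e = 46.8 − 47.6 = -0.8
SSE = 1 + 1.44 + 1 + 1 + 2.56 + 4.84 + 0.64 = 12.48

SSE = 12.48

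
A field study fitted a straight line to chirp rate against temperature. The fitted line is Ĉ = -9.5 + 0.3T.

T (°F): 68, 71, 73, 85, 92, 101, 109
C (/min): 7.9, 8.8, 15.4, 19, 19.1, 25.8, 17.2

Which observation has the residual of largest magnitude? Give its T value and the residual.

T=68: Ĉ = -9.5 + 0.3·68 = 10.9; e = 7.9 − 10.9 = -3
T=71: Ĉ = -9.5 + 0.3·71 = 11.8; e = 8.8 − 11.8 = -3
T=73: Ĉ = -9.5 + 0.3·73 = 12.4; e = 15.4 − 12.4 = 3
T=85: Ĉ = -9.5 + 0.3·85 = 16; e = 19 − 16 = 3
T=92: Ĉ = -9.5 + 0.3·92 = 18.1; e = 19.1 − 18.1 = 1
T=101: Ĉ = -9.5 + 0.3·101 = 20.8; e = 25.8 − 20.8 = 5
T=109: Ĉ = -9.5 + 0.3·109 = 23.2; e = 17.2 − 23.2 = -6
Largest |e| is 6 at T = 109, residual -6.

T = 109, e = -6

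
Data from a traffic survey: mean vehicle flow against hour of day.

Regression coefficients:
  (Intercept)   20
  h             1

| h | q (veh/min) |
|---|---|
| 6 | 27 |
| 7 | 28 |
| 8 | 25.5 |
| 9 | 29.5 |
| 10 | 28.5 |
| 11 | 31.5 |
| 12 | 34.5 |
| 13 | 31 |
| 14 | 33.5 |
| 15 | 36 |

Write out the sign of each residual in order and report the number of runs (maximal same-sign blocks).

h=6: q̂ = 20 + 6 = 26; r = 27 − 26 = 1
h=7: q̂ = 20 + 7 = 27; r = 28 − 27 = 1
h=8: q̂ = 20 + 8 = 28; r = 25.5 − 28 = -2.5
h=9: q̂ = 20 + 9 = 29; r = 29.5 − 29 = 0.5
h=10: q̂ = 20 + 10 = 30; r = 28.5 − 30 = -1.5
h=11: q̂ = 20 + 11 = 31; r = 31.5 − 31 = 0.5
h=12: q̂ = 20 + 12 = 32; r = 34.5 − 32 = 2.5
h=13: q̂ = 20 + 13 = 33; r = 31 − 33 = -2
h=14: q̂ = 20 + 14 = 34; r = 33.5 − 34 = -0.5
h=15: q̂ = 20 + 15 = 35; r = 36 − 35 = 1
Signs: + + − + − + + − − +
Runs: +×2, −×1, +×1, −×1, +×2, −×2, +×1 → 7

7 runs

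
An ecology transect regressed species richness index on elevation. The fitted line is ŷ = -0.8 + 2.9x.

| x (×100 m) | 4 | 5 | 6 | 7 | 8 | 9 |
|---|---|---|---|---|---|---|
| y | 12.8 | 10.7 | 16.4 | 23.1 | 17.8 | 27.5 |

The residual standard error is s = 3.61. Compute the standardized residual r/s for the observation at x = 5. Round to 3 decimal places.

-0.831

ŷ = -0.8 + 2.9·5 = 13.7
r = 10.7 − 13.7 = -3
r/s = -3 / 3.61 = -0.831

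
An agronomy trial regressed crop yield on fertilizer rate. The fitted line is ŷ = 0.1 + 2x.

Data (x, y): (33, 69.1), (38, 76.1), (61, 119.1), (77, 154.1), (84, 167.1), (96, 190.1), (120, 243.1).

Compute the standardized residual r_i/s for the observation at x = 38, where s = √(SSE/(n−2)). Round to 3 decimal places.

0.000

x=33: ŷ = 0.1 + 2·33 = 66.1; r = 69.1 − 66.1 = 3
x=38: ŷ = 0.1 + 2·38 = 76.1; r = 76.1 − 76.1 = 0
x=61: ŷ = 0.1 + 2·61 = 122.1; r = 119.1 − 122.1 = -3
x=77: ŷ = 0.1 + 2·77 = 154.1; r = 154.1 − 154.1 = 0
x=84: ŷ = 0.1 + 2·84 = 168.1; r = 167.1 − 168.1 = -1
x=96: ŷ = 0.1 + 2·96 = 192.1; r = 190.1 − 192.1 = -2
x=120: ŷ = 0.1 + 2·120 = 240.1; r = 243.1 − 240.1 = 3
SSE = 9 + 0 + 9 + 0 + 1 + 4 + 9 = 32
s = √(32/5) = 2.52982
r/s = 0 / 2.52982 = 0.000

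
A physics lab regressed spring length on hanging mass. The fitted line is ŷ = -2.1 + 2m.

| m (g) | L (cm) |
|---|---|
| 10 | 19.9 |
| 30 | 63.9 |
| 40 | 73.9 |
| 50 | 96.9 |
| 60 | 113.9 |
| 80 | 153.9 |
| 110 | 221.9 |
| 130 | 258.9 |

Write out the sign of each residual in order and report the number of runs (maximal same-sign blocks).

m=10: ŷ = -2.1 + 2·10 = 17.9; r = 19.9 − 17.9 = 2
m=30: ŷ = -2.1 + 2·30 = 57.9; r = 63.9 − 57.9 = 6
m=40: ŷ = -2.1 + 2·40 = 77.9; r = 73.9 − 77.9 = -4
m=50: ŷ = -2.1 + 2·50 = 97.9; r = 96.9 − 97.9 = -1
m=60: ŷ = -2.1 + 2·60 = 117.9; r = 113.9 − 117.9 = -4
m=80: ŷ = -2.1 + 2·80 = 157.9; r = 153.9 − 157.9 = -4
m=110: ŷ = -2.1 + 2·110 = 217.9; r = 221.9 − 217.9 = 4
m=130: ŷ = -2.1 + 2·130 = 257.9; r = 258.9 − 257.9 = 1
Signs: + + − − − − + +
Runs: +×2, −×4, +×2 → 3

3 runs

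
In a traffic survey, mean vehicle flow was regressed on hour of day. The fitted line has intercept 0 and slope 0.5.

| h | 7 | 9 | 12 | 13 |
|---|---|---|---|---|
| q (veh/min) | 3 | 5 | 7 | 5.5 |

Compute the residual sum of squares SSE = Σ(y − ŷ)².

SSE = 2.5

h=7: ŷ = 0.5·7 = 3.5; r = 3 − 3.5 = -0.5
h=9: ŷ = 0.5·9 = 4.5; r = 5 − 4.5 = 0.5
h=12: ŷ = 0.5·12 = 6; r = 7 − 6 = 1
h=13: ŷ = 0.5·13 = 6.5; r = 5.5 − 6.5 = -1
SSE = 0.25 + 0.25 + 1 + 1 = 2.5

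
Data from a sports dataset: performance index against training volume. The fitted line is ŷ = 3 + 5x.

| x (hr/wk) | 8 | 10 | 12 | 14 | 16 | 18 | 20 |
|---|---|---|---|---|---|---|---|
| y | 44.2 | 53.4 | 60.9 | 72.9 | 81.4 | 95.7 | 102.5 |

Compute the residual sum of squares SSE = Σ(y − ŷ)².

x=8: ŷ = 3 + 5·8 = 43; r = 44.2 − 43 = 1.2
x=10: ŷ = 3 + 5·10 = 53; r = 53.4 − 53 = 0.4
x=12: ŷ = 3 + 5·12 = 63; r = 60.9 − 63 = -2.1
x=14: ŷ = 3 + 5·14 = 73; r = 72.9 − 73 = -0.1
x=16: ŷ = 3 + 5·16 = 83; r = 81.4 − 83 = -1.6
x=18: ŷ = 3 + 5·18 = 93; r = 95.7 − 93 = 2.7
x=20: ŷ = 3 + 5·20 = 103; r = 102.5 − 103 = -0.5
SSE = 1.44 + 0.16 + 4.41 + 0.01 + 2.56 + 7.29 + 0.25 = 16.12

SSE = 16.12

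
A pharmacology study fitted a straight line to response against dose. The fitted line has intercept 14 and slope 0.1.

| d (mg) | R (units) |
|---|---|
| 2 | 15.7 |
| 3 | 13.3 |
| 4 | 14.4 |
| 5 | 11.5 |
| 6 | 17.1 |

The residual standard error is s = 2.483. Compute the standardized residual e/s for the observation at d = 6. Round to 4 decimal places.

1.0068

ŷ = 14 + 0.1·6 = 14.6
e = 17.1 − 14.6 = 2.5
e/s = 2.5 / 2.483 = 1.0068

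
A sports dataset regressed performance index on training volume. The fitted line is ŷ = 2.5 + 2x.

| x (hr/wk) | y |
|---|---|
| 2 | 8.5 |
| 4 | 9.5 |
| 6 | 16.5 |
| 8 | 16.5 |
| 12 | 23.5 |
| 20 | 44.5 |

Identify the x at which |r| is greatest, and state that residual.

x = 12, r = -3

x=2: ŷ = 2.5 + 2·2 = 6.5; r = 8.5 − 6.5 = 2
x=4: ŷ = 2.5 + 2·4 = 10.5; r = 9.5 − 10.5 = -1
x=6: ŷ = 2.5 + 2·6 = 14.5; r = 16.5 − 14.5 = 2
x=8: ŷ = 2.5 + 2·8 = 18.5; r = 16.5 − 18.5 = -2
x=12: ŷ = 2.5 + 2·12 = 26.5; r = 23.5 − 26.5 = -3
x=20: ŷ = 2.5 + 2·20 = 42.5; r = 44.5 − 42.5 = 2
Largest |r| is 3 at x = 12, residual -3.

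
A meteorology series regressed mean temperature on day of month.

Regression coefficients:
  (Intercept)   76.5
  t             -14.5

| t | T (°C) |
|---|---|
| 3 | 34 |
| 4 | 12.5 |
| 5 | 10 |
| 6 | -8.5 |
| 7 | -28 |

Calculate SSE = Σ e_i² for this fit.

t=3: ŷ = 76.5 − 14.5·3 = 33; e = 34 − 33 = 1
t=4: ŷ = 76.5 − 14.5·4 = 18.5; e = 12.5 − 18.5 = -6
t=5: ŷ = 76.5 − 14.5·5 = 4; e = 10 − 4 = 6
t=6: ŷ = 76.5 − 14.5·6 = -10.5; e = -8.5 − (-10.5) = 2
t=7: ŷ = 76.5 − 14.5·7 = -25; e = -28 − (-25) = -3
SSE = 1 + 36 + 36 + 4 + 9 = 86

SSE = 86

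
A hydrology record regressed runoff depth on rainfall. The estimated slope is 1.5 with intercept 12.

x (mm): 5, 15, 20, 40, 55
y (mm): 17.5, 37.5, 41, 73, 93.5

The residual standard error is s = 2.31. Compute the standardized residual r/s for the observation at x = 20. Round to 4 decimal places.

-0.4329

ŷ = 12 + 1.5·20 = 42
r = 41 − 42 = -1
r/s = -1 / 2.31 = -0.4329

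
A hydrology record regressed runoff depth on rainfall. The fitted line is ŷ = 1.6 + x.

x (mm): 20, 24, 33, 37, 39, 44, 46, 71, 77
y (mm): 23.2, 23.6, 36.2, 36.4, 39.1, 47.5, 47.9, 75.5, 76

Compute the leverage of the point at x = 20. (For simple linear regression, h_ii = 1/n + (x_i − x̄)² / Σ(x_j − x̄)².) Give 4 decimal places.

h = 0.2949

x̄ = (20 + 24 + 33 + 37 + 39 + 44 + 46 + 71 + 77)/9 = 43.4444
Σ(x − x̄)² = 549.642 + 378.086 + 109.086 + 41.5309 + 19.7531 + 0.308642 + 6.53086 + 759.309 + 1125.98 = 2990.22
h = 1/9 + (-23.4444)²/2990.22 = 0.111111 + 0.183813 = 0.2949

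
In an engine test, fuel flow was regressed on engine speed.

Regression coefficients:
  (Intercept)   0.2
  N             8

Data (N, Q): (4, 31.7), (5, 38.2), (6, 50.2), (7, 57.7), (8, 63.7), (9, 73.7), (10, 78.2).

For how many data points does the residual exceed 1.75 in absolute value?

3

N=4: ŷ = 0.2 + 8·4 = 32.2; e = 31.7 − 32.2 = -0.5
N=5: ŷ = 0.2 + 8·5 = 40.2; e = 38.2 − 40.2 = -2
N=6: ŷ = 0.2 + 8·6 = 48.2; e = 50.2 − 48.2 = 2
N=7: ŷ = 0.2 + 8·7 = 56.2; e = 57.7 − 56.2 = 1.5
N=8: ŷ = 0.2 + 8·8 = 64.2; e = 63.7 − 64.2 = -0.5
N=9: ŷ = 0.2 + 8·9 = 72.2; e = 73.7 − 72.2 = 1.5
N=10: ŷ = 0.2 + 8·10 = 80.2; e = 78.2 − 80.2 = -2
|e| > 1.75: N=5 (|e|=2), N=6 (|e|=2), N=10 (|e|=2) → 3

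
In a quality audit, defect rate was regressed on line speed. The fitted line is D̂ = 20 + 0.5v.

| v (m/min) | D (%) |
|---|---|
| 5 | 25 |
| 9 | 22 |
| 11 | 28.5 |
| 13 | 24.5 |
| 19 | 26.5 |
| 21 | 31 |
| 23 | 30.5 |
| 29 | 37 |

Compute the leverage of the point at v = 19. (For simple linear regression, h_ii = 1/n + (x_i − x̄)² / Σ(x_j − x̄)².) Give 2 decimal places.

v̄ = (5 + 9 + 11 + 13 + 19 + 21 + 23 + 29)/8 = 16.25
Σ(v − v̄)² = 126.562 + 52.5625 + 27.5625 + 10.5625 + 7.5625 + 22.5625 + 45.5625 + 162.562 = 455.5
h = 1/8 + (2.75)²/455.5 = 0.125 + 0.0166026 = 0.14

h = 0.14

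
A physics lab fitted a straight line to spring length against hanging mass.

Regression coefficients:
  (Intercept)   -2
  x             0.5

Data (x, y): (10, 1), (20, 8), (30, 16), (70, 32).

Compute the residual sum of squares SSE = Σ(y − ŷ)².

x=10: ŷ = -2 + 0.5·10 = 3; r = 1 − 3 = -2
x=20: ŷ = -2 + 0.5·20 = 8; r = 8 − 8 = 0
x=30: ŷ = -2 + 0.5·30 = 13; r = 16 − 13 = 3
x=70: ŷ = -2 + 0.5·70 = 33; r = 32 − 33 = -1
SSE = 4 + 0 + 9 + 1 = 14

SSE = 14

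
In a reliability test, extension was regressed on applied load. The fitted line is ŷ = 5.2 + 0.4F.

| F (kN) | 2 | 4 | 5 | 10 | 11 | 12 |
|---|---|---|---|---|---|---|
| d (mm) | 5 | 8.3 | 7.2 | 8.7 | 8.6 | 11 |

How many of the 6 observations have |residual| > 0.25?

5

F=2: ŷ = 5.2 + 0.4·2 = 6; r = 5 − 6 = -1
F=4: ŷ = 5.2 + 0.4·4 = 6.8; r = 8.3 − 6.8 = 1.5
F=5: ŷ = 5.2 + 0.4·5 = 7.2; r = 7.2 − 7.2 = 0
F=10: ŷ = 5.2 + 0.4·10 = 9.2; r = 8.7 − 9.2 = -0.5
F=11: ŷ = 5.2 + 0.4·11 = 9.6; r = 8.6 − 9.6 = -1
F=12: ŷ = 5.2 + 0.4·12 = 10; r = 11 − 10 = 1
|r| > 0.25: F=2 (|r|=1), F=4 (|r|=1.5), F=10 (|r|=0.5), F=11 (|r|=1), F=12 (|r|=1) → 5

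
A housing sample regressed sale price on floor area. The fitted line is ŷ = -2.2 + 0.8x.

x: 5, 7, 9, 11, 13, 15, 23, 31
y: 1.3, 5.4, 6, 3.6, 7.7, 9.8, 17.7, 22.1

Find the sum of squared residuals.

SSE = 17

x=5: ŷ = -2.2 + 0.8·5 = 1.8; r = 1.3 − 1.8 = -0.5
x=7: ŷ = -2.2 + 0.8·7 = 3.4; r = 5.4 − 3.4 = 2
x=9: ŷ = -2.2 + 0.8·9 = 5; r = 6 − 5 = 1
x=11: ŷ = -2.2 + 0.8·11 = 6.6; r = 3.6 − 6.6 = -3
x=13: ŷ = -2.2 + 0.8·13 = 8.2; r = 7.7 − 8.2 = -0.5
x=15: ŷ = -2.2 + 0.8·15 = 9.8; r = 9.8 − 9.8 = 0
x=23: ŷ = -2.2 + 0.8·23 = 16.2; r = 17.7 − 16.2 = 1.5
x=31: ŷ = -2.2 + 0.8·31 = 22.6; r = 22.1 − 22.6 = -0.5
SSE = 0.25 + 4 + 1 + 9 + 0.25 + 0 + 2.25 + 0.25 = 17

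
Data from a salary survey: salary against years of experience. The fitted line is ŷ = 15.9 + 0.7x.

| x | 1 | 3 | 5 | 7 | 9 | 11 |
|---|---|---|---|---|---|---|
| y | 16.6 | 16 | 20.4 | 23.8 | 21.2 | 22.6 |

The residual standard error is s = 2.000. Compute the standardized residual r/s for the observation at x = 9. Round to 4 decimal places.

ŷ = 15.9 + 0.7·9 = 22.2
r = 21.2 − 22.2 = -1
r/s = -1 / 2.000 = -0.5000

-0.5000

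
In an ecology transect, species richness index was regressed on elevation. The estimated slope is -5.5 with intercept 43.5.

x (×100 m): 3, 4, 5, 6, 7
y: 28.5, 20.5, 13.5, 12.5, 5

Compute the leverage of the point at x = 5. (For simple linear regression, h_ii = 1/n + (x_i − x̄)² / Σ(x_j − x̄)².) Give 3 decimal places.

x̄ = (3 + 4 + 5 + 6 + 7)/5 = 5
Σ(x − x̄)² = 4 + 1 + 0 + 1 + 4 = 10
h = 1/5 + (0)²/10 = 0.2 + 0 = 0.200

h = 0.200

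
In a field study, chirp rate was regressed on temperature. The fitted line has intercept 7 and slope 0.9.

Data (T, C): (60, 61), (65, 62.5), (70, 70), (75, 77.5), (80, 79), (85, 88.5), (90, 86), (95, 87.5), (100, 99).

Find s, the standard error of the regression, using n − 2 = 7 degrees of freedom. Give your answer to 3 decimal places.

T=60: Ĉ = 7 + 0.9·60 = 61; e = 61 − 61 = 0
T=65: Ĉ = 7 + 0.9·65 = 65.5; e = 62.5 − 65.5 = -3
T=70: Ĉ = 7 + 0.9·70 = 70; e = 70 − 70 = 0
T=75: Ĉ = 7 + 0.9·75 = 74.5; e = 77.5 − 74.5 = 3
T=80: Ĉ = 7 + 0.9·80 = 79; e = 79 − 79 = 0
T=85: Ĉ = 7 + 0.9·85 = 83.5; e = 88.5 − 83.5 = 5
T=90: Ĉ = 7 + 0.9·90 = 88; e = 86 − 88 = -2
T=95: Ĉ = 7 + 0.9·95 = 92.5; e = 87.5 − 92.5 = -5
T=100: Ĉ = 7 + 0.9·100 = 97; e = 99 − 97 = 2
SSE = 0 + 9 + 0 + 9 + 0 + 25 + 4 + 25 + 4 = 76
s = √(76/7) = √10.8571 ≈ 3.295

s = 3.295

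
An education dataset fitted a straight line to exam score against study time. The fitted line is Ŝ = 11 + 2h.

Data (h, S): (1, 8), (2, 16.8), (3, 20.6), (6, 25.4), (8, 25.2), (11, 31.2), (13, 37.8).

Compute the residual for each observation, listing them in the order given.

-5, 1.8, 3.6, 2.4, -1.8, -1.8, 0.8

h=1: Ŝ = 11 + 2·1 = 13; e = 8 − 13 = -5
h=2: Ŝ = 11 + 2·2 = 15; e = 16.8 − 15 = 1.8
h=3: Ŝ = 11 + 2·3 = 17; e = 20.6 − 17 = 3.6
h=6: Ŝ = 11 + 2·6 = 23; e = 25.4 − 23 = 2.4
h=8: Ŝ = 11 + 2·8 = 27; e = 25.2 − 27 = -1.8
h=11: Ŝ = 11 + 2·11 = 33; e = 31.2 − 33 = -1.8
h=13: Ŝ = 11 + 2·13 = 37; e = 37.8 − 37 = 0.8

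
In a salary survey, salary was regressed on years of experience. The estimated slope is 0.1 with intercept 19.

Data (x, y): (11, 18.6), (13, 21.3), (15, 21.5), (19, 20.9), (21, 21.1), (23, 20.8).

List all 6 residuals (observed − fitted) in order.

x=11: ŷ = 19 + 0.1·11 = 20.1; r = 18.6 − 20.1 = -1.5
x=13: ŷ = 19 + 0.1·13 = 20.3; r = 21.3 − 20.3 = 1
x=15: ŷ = 19 + 0.1·15 = 20.5; r = 21.5 − 20.5 = 1
x=19: ŷ = 19 + 0.1·19 = 20.9; r = 20.9 − 20.9 = 0
x=21: ŷ = 19 + 0.1·21 = 21.1; r = 21.1 − 21.1 = 0
x=23: ŷ = 19 + 0.1·23 = 21.3; r = 20.8 − 21.3 = -0.5

-1.5, 1, 1, 0, 0, -0.5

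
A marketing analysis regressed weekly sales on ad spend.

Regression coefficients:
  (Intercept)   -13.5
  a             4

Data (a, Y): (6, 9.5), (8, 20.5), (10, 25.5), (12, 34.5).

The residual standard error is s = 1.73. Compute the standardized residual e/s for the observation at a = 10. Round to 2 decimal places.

ŷ = -13.5 + 4·10 = 26.5
e = 25.5 − 26.5 = -1
e/s = -1 / 1.73 = -0.58

-0.58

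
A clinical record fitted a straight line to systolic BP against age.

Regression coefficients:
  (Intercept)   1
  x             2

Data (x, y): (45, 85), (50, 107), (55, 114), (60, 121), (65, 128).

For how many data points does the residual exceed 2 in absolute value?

4

x=45: ŷ = 1 + 2·45 = 91; e = 85 − 91 = -6
x=50: ŷ = 1 + 2·50 = 101; e = 107 − 101 = 6
x=55: ŷ = 1 + 2·55 = 111; e = 114 − 111 = 3
x=60: ŷ = 1 + 2·60 = 121; e = 121 − 121 = 0
x=65: ŷ = 1 + 2·65 = 131; e = 128 − 131 = -3
|e| > 2: x=45 (|e|=6), x=50 (|e|=6), x=55 (|e|=3), x=65 (|e|=3) → 4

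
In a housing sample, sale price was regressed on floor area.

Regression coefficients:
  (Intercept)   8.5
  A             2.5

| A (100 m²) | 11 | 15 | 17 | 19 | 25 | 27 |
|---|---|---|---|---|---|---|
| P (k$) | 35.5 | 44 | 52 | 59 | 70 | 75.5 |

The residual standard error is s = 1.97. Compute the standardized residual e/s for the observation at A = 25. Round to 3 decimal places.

-0.508

ŷ = 8.5 + 2.5·25 = 71
e = 70 − 71 = -1
e/s = -1 / 1.97 = -0.508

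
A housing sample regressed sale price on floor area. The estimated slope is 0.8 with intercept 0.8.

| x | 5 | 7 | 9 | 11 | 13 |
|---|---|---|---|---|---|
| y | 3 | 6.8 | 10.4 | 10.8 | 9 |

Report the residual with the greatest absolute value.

x=5: ŷ = 0.8 + 0.8·5 = 4.8; r = 3 − 4.8 = -1.8
x=7: ŷ = 0.8 + 0.8·7 = 6.4; r = 6.8 − 6.4 = 0.4
x=9: ŷ = 0.8 + 0.8·9 = 8; r = 10.4 − 8 = 2.4
x=11: ŷ = 0.8 + 0.8·11 = 9.6; r = 10.8 − 9.6 = 1.2
x=13: ŷ = 0.8 + 0.8·13 = 11.2; r = 9 − 11.2 = -2.2
Largest |r| is 2.4 at x = 9, residual 2.4.

r = 2.4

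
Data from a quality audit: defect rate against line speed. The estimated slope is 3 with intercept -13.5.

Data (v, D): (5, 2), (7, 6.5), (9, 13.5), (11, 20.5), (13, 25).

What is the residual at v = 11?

ŷ = -13.5 + 3·11 = 19.5
r = 20.5 − 19.5 = 1

r = 1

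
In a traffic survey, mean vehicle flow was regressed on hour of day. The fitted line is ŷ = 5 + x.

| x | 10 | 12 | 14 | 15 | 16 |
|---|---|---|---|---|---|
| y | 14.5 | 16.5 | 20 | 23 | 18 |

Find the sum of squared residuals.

x=10: ŷ = 5 + 10 = 15; e = 14.5 − 15 = -0.5
x=12: ŷ = 5 + 12 = 17; e = 16.5 − 17 = -0.5
x=14: ŷ = 5 + 14 = 19; e = 20 − 19 = 1
x=15: ŷ = 5 + 15 = 20; e = 23 − 20 = 3
x=16: ŷ = 5 + 16 = 21; e = 18 − 21 = -3
SSE = 0.25 + 0.25 + 1 + 9 + 9 = 19.5

SSE = 19.5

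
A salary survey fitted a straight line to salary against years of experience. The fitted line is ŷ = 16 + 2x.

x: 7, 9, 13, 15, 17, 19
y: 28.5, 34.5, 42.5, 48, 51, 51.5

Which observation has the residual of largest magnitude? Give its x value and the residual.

x = 19, r = -2.5

x=7: ŷ = 16 + 2·7 = 30; r = 28.5 − 30 = -1.5
x=9: ŷ = 16 + 2·9 = 34; r = 34.5 − 34 = 0.5
x=13: ŷ = 16 + 2·13 = 42; r = 42.5 − 42 = 0.5
x=15: ŷ = 16 + 2·15 = 46; r = 48 − 46 = 2
x=17: ŷ = 16 + 2·17 = 50; r = 51 − 50 = 1
x=19: ŷ = 16 + 2·19 = 54; r = 51.5 − 54 = -2.5
Largest |r| is 2.5 at x = 19, residual -2.5.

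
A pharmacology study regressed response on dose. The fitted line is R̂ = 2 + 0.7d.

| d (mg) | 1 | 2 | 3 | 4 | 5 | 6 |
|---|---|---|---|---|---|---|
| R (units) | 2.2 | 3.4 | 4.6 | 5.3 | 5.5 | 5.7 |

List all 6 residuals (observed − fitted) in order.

d=1: R̂ = 2 + 0.7·1 = 2.7; e = 2.2 − 2.7 = -0.5
d=2: R̂ = 2 + 0.7·2 = 3.4; e = 3.4 − 3.4 = 0
d=3: R̂ = 2 + 0.7·3 = 4.1; e = 4.6 − 4.1 = 0.5
d=4: R̂ = 2 + 0.7·4 = 4.8; e = 5.3 − 4.8 = 0.5
d=5: R̂ = 2 + 0.7·5 = 5.5; e = 5.5 − 5.5 = 0
d=6: R̂ = 2 + 0.7·6 = 6.2; e = 5.7 − 6.2 = -0.5

-0.5, 0, 0.5, 0.5, 0, -0.5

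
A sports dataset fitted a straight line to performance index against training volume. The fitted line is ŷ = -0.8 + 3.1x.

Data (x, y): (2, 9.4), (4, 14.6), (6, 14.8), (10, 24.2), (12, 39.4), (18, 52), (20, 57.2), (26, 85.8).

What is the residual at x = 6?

ŷ = -0.8 + 3.1·6 = 17.8
e = 14.8 − 17.8 = -3

e = -3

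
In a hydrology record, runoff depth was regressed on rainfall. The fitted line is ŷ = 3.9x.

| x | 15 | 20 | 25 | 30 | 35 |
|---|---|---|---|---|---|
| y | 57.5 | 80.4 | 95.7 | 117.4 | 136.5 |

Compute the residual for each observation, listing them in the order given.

-1, 2.4, -1.8, 0.4, 0

x=15: ŷ = 3.9·15 = 58.5; e = 57.5 − 58.5 = -1
x=20: ŷ = 3.9·20 = 78; e = 80.4 − 78 = 2.4
x=25: ŷ = 3.9·25 = 97.5; e = 95.7 − 97.5 = -1.8
x=30: ŷ = 3.9·30 = 117; e = 117.4 − 117 = 0.4
x=35: ŷ = 3.9·35 = 136.5; e = 136.5 − 136.5 = 0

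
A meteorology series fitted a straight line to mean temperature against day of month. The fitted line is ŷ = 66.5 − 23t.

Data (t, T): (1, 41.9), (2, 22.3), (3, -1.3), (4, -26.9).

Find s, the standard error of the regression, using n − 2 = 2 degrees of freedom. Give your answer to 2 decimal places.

s = 2.14

t=1: ŷ = 66.5 − 23·1 = 43.5; r = 41.9 − 43.5 = -1.6
t=2: ŷ = 66.5 − 23·2 = 20.5; r = 22.3 − 20.5 = 1.8
t=3: ŷ = 66.5 − 23·3 = -2.5; r = -1.3 − (-2.5) = 1.2
t=4: ŷ = 66.5 − 23·4 = -25.5; r = -26.9 − (-25.5) = -1.4
SSE = 2.56 + 3.24 + 1.44 + 1.96 = 9.2
s = √(9.2/2) = √4.6 ≈ 2.14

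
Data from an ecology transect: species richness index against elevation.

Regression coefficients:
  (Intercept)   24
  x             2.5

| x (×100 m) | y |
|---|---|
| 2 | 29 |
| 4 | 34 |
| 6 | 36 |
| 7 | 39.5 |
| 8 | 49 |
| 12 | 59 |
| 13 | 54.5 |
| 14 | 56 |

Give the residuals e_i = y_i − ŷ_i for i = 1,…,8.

0, 0, -3, -2, 5, 5, -2, -3

x=2: ŷ = 24 + 2.5·2 = 29; e = 29 − 29 = 0
x=4: ŷ = 24 + 2.5·4 = 34; e = 34 − 34 = 0
x=6: ŷ = 24 + 2.5·6 = 39; e = 36 − 39 = -3
x=7: ŷ = 24 + 2.5·7 = 41.5; e = 39.5 − 41.5 = -2
x=8: ŷ = 24 + 2.5·8 = 44; e = 49 − 44 = 5
x=12: ŷ = 24 + 2.5·12 = 54; e = 59 − 54 = 5
x=13: ŷ = 24 + 2.5·13 = 56.5; e = 54.5 − 56.5 = -2
x=14: ŷ = 24 + 2.5·14 = 59; e = 56 − 59 = -3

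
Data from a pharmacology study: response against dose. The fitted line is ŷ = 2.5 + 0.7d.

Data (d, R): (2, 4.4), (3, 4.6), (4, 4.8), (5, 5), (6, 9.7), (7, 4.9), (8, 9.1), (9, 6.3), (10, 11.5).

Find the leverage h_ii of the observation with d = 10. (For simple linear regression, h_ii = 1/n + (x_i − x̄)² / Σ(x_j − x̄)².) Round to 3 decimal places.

h = 0.378

d̄ = (2 + 3 + 4 + 5 + 6 + 7 + 8 + 9 + 10)/9 = 6
Σ(d − d̄)² = 16 + 9 + 4 + 1 + 0 + 1 + 4 + 9 + 16 = 60
h = 1/9 + (4)²/60 = 0.111111 + 0.266667 = 0.378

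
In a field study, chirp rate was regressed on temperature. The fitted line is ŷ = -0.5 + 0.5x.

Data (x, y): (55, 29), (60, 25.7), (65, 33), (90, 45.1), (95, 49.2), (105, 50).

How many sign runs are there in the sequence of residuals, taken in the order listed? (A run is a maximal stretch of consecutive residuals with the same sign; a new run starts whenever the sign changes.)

x=55: ŷ = -0.5 + 0.5·55 = 27; r = 29 − 27 = 2
x=60: ŷ = -0.5 + 0.5·60 = 29.5; r = 25.7 − 29.5 = -3.8
x=65: ŷ = -0.5 + 0.5·65 = 32; r = 33 − 32 = 1
x=90: ŷ = -0.5 + 0.5·90 = 44.5; r = 45.1 − 44.5 = 0.6
x=95: ŷ = -0.5 + 0.5·95 = 47; r = 49.2 − 47 = 2.2
x=105: ŷ = -0.5 + 0.5·105 = 52; r = 50 − 52 = -2
Signs: + − + + + −
Runs: +×1, −×1, +×3, −×1 → 4

4 runs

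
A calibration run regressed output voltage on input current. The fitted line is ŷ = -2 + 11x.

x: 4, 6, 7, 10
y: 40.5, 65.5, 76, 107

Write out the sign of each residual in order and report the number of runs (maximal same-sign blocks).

3 runs

x=4: ŷ = -2 + 11·4 = 42; e = 40.5 − 42 = -1.5
x=6: ŷ = -2 + 11·6 = 64; e = 65.5 − 64 = 1.5
x=7: ŷ = -2 + 11·7 = 75; e = 76 − 75 = 1
x=10: ŷ = -2 + 11·10 = 108; e = 107 − 108 = -1
Signs: − + + −
Runs: −×1, +×2, −×1 → 3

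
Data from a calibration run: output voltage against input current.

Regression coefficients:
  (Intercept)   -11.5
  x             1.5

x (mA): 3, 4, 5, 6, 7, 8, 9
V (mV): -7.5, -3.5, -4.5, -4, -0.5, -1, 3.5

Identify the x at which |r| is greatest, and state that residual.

x = 4, r = 2

x=3: V̂ = -11.5 + 1.5·3 = -7; r = -7.5 − (-7) = -0.5
x=4: V̂ = -11.5 + 1.5·4 = -5.5; r = -3.5 − (-5.5) = 2
x=5: V̂ = -11.5 + 1.5·5 = -4; r = -4.5 − (-4) = -0.5
x=6: V̂ = -11.5 + 1.5·6 = -2.5; r = -4 − (-2.5) = -1.5
x=7: V̂ = -11.5 + 1.5·7 = -1; r = -0.5 − (-1) = 0.5
x=8: V̂ = -11.5 + 1.5·8 = 0.5; r = -1 − 0.5 = -1.5
x=9: V̂ = -11.5 + 1.5·9 = 2; r = 3.5 − 2 = 1.5
Largest |r| is 2 at x = 4, residual 2.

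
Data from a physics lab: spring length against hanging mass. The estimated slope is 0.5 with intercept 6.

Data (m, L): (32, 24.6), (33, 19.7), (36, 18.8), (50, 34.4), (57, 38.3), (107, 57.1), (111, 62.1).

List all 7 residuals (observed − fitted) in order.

m=32: L̂ = 6 + 0.5·32 = 22; e = 24.6 − 22 = 2.6
m=33: L̂ = 6 + 0.5·33 = 22.5; e = 19.7 − 22.5 = -2.8
m=36: L̂ = 6 + 0.5·36 = 24; e = 18.8 − 24 = -5.2
m=50: L̂ = 6 + 0.5·50 = 31; e = 34.4 − 31 = 3.4
m=57: L̂ = 6 + 0.5·57 = 34.5; e = 38.3 − 34.5 = 3.8
m=107: L̂ = 6 + 0.5·107 = 59.5; e = 57.1 − 59.5 = -2.4
m=111: L̂ = 6 + 0.5·111 = 61.5; e = 62.1 − 61.5 = 0.6

2.6, -2.8, -5.2, 3.4, 3.8, -2.4, 0.6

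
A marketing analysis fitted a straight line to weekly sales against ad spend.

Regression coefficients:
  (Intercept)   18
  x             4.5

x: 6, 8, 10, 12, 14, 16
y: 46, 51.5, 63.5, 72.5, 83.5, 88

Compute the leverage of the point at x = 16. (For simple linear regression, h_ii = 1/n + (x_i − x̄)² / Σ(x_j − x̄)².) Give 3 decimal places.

x̄ = (6 + 8 + 10 + 12 + 14 + 16)/6 = 11
Σ(x − x̄)² = 25 + 9 + 1 + 1 + 9 + 25 = 70
h = 1/6 + (5)²/70 = 0.166667 + 0.357143 = 0.524

h = 0.524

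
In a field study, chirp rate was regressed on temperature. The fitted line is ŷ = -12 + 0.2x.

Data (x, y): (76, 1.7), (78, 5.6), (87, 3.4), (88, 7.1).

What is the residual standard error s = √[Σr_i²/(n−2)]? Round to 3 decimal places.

x=76: ŷ = -12 + 0.2·76 = 3.2; r = 1.7 − 3.2 = -1.5
x=78: ŷ = -12 + 0.2·78 = 3.6; r = 5.6 − 3.6 = 2
x=87: ŷ = -12 + 0.2·87 = 5.4; r = 3.4 − 5.4 = -2
x=88: ŷ = -12 + 0.2·88 = 5.6; r = 7.1 − 5.6 = 1.5
SSE = 2.25 + 4 + 4 + 2.25 = 12.5
s = √(12.5/2) = √6.25 ≈ 2.500

s = 2.500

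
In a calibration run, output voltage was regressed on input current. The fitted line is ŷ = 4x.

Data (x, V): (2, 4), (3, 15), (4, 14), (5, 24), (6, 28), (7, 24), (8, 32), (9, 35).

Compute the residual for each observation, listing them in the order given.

-4, 3, -2, 4, 4, -4, 0, -1

x=2: ŷ = 4·2 = 8; e = 4 − 8 = -4
x=3: ŷ = 4·3 = 12; e = 15 − 12 = 3
x=4: ŷ = 4·4 = 16; e = 14 − 16 = -2
x=5: ŷ = 4·5 = 20; e = 24 − 20 = 4
x=6: ŷ = 4·6 = 24; e = 28 − 24 = 4
x=7: ŷ = 4·7 = 28; e = 24 − 28 = -4
x=8: ŷ = 4·8 = 32; e = 32 − 32 = 0
x=9: ŷ = 4·9 = 36; e = 35 − 36 = -1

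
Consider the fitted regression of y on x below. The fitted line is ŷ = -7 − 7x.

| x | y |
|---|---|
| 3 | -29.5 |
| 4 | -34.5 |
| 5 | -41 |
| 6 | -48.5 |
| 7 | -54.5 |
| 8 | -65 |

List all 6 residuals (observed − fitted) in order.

-1.5, 0.5, 1, 0.5, 1.5, -2

x=3: ŷ = -7 − 7·3 = -28; r = -29.5 − (-28) = -1.5
x=4: ŷ = -7 − 7·4 = -35; r = -34.5 − (-35) = 0.5
x=5: ŷ = -7 − 7·5 = -42; r = -41 − (-42) = 1
x=6: ŷ = -7 − 7·6 = -49; r = -48.5 − (-49) = 0.5
x=7: ŷ = -7 − 7·7 = -56; r = -54.5 − (-56) = 1.5
x=8: ŷ = -7 − 7·8 = -63; r = -65 − (-63) = -2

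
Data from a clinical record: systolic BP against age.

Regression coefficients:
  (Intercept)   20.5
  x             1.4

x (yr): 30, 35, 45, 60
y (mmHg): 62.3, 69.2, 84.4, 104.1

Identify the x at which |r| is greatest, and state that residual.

x = 45, r = 0.9

x=30: ŷ = 20.5 + 1.4·30 = 62.5; r = 62.3 − 62.5 = -0.2
x=35: ŷ = 20.5 + 1.4·35 = 69.5; r = 69.2 − 69.5 = -0.3
x=45: ŷ = 20.5 + 1.4·45 = 83.5; r = 84.4 − 83.5 = 0.9
x=60: ŷ = 20.5 + 1.4·60 = 104.5; r = 104.1 − 104.5 = -0.4
Largest |r| is 0.9 at x = 45, residual 0.9.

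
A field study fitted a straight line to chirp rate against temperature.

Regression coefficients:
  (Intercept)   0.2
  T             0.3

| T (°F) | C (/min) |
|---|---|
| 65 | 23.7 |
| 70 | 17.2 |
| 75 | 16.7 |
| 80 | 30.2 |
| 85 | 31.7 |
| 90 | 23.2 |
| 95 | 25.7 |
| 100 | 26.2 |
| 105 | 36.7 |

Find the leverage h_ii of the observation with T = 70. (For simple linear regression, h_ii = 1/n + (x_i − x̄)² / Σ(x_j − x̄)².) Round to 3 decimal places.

T̄ = (65 + 70 + 75 + 80 + 85 + 90 + 95 + 100 + 105)/9 = 85
Σ(T − T̄)² = 400 + 225 + 100 + 25 + 0 + 25 + 100 + 225 + 400 = 1500
h = 1/9 + (-15)²/1500 = 0.111111 + 0.15 = 0.261

h = 0.261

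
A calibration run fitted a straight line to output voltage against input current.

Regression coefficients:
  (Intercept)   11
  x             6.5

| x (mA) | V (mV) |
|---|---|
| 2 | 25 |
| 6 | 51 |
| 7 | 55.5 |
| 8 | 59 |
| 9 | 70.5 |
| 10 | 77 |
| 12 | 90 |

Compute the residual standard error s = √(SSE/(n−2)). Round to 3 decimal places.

x=2: V̂ = 11 + 6.5·2 = 24; r = 25 − 24 = 1
x=6: V̂ = 11 + 6.5·6 = 50; r = 51 − 50 = 1
x=7: V̂ = 11 + 6.5·7 = 56.5; r = 55.5 − 56.5 = -1
x=8: V̂ = 11 + 6.5·8 = 63; r = 59 − 63 = -4
x=9: V̂ = 11 + 6.5·9 = 69.5; r = 70.5 − 69.5 = 1
x=10: V̂ = 11 + 6.5·10 = 76; r = 77 − 76 = 1
x=12: V̂ = 11 + 6.5·12 = 89; r = 90 − 89 = 1
SSE = 1 + 1 + 1 + 16 + 1 + 1 + 1 = 22
s = √(22/5) = √4.4 ≈ 2.098

s = 2.098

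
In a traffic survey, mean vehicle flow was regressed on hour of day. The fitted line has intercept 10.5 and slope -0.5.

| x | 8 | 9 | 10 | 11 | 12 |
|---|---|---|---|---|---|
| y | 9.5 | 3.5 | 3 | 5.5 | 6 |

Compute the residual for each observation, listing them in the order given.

x=8: ŷ = 10.5 − 0.5·8 = 6.5; e = 9.5 − 6.5 = 3
x=9: ŷ = 10.5 − 0.5·9 = 6; e = 3.5 − 6 = -2.5
x=10: ŷ = 10.5 − 0.5·10 = 5.5; e = 3 − 5.5 = -2.5
x=11: ŷ = 10.5 − 0.5·11 = 5; e = 5.5 − 5 = 0.5
x=12: ŷ = 10.5 − 0.5·12 = 4.5; e = 6 − 4.5 = 1.5

3, -2.5, -2.5, 0.5, 1.5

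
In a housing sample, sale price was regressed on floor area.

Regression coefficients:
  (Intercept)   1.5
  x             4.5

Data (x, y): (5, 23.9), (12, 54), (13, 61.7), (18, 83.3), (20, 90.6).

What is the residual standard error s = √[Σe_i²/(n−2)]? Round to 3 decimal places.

s = 1.483

x=5: ŷ = 1.5 + 4.5·5 = 24; e = 23.9 − 24 = -0.1
x=12: ŷ = 1.5 + 4.5·12 = 55.5; e = 54 − 55.5 = -1.5
x=13: ŷ = 1.5 + 4.5·13 = 60; e = 61.7 − 60 = 1.7
x=18: ŷ = 1.5 + 4.5·18 = 82.5; e = 83.3 − 82.5 = 0.8
x=20: ŷ = 1.5 + 4.5·20 = 91.5; e = 90.6 − 91.5 = -0.9
SSE = 0.01 + 2.25 + 2.89 + 0.64 + 0.81 = 6.6
s = √(6.6/3) = √2.2 ≈ 1.483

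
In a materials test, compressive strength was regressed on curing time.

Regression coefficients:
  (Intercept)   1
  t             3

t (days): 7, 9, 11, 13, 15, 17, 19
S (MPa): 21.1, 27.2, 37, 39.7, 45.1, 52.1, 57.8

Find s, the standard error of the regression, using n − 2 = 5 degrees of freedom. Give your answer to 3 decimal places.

s = 1.510

t=7: Ŝ = 1 + 3·7 = 22; e = 21.1 − 22 = -0.9
t=9: Ŝ = 1 + 3·9 = 28; e = 27.2 − 28 = -0.8
t=11: Ŝ = 1 + 3·11 = 34; e = 37 − 34 = 3
t=13: Ŝ = 1 + 3·13 = 40; e = 39.7 − 40 = -0.3
t=15: Ŝ = 1 + 3·15 = 46; e = 45.1 − 46 = -0.9
t=17: Ŝ = 1 + 3·17 = 52; e = 52.1 − 52 = 0.1
t=19: Ŝ = 1 + 3·19 = 58; e = 57.8 − 58 = -0.2
SSE = 0.81 + 0.64 + 9 + 0.09 + 0.81 + 0.01 + 0.04 = 11.4
s = √(11.4/5) = √2.28 ≈ 1.510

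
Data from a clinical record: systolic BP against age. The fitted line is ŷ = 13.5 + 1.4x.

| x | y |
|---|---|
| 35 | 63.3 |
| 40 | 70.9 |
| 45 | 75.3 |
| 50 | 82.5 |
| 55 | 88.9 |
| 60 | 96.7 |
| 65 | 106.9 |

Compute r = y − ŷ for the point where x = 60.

r = -0.8

ŷ = 13.5 + 1.4·60 = 97.5
r = 96.7 − 97.5 = -0.8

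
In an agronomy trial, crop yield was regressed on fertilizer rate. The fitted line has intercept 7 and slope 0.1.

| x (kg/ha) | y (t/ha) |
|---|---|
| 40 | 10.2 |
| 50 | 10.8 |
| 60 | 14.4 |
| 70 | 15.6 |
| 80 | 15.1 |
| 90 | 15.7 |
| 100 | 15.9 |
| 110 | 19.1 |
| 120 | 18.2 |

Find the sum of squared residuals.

SSE = 9.76

x=40: ŷ = 7 + 0.1·40 = 11; r = 10.2 − 11 = -0.8
x=50: ŷ = 7 + 0.1·50 = 12; r = 10.8 − 12 = -1.2
x=60: ŷ = 7 + 0.1·60 = 13; r = 14.4 − 13 = 1.4
x=70: ŷ = 7 + 0.1·70 = 14; r = 15.6 − 14 = 1.6
x=80: ŷ = 7 + 0.1·80 = 15; r = 15.1 − 15 = 0.1
x=90: ŷ = 7 + 0.1·90 = 16; r = 15.7 − 16 = -0.3
x=100: ŷ = 7 + 0.1·100 = 17; r = 15.9 − 17 = -1.1
x=110: ŷ = 7 + 0.1·110 = 18; r = 19.1 − 18 = 1.1
x=120: ŷ = 7 + 0.1·120 = 19; r = 18.2 − 19 = -0.8
SSE = 0.64 + 1.44 + 1.96 + 2.56 + 0.01 + 0.09 + 1.21 + 1.21 + 0.64 = 9.76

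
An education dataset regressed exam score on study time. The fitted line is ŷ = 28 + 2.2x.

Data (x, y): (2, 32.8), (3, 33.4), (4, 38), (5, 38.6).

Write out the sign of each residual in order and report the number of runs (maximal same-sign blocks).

x=2: ŷ = 28 + 2.2·2 = 32.4; e = 32.8 − 32.4 = 0.4
x=3: ŷ = 28 + 2.2·3 = 34.6; e = 33.4 − 34.6 = -1.2
x=4: ŷ = 28 + 2.2·4 = 36.8; e = 38 − 36.8 = 1.2
x=5: ŷ = 28 + 2.2·5 = 39; e = 38.6 − 39 = -0.4
Signs: + − + −
Runs: +×1, −×1, +×1, −×1 → 4

4 runs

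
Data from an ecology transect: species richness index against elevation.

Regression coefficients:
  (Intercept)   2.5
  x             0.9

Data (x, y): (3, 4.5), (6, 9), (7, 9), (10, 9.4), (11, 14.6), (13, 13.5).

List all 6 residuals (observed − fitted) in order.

-0.7, 1.1, 0.2, -2.1, 2.2, -0.7

x=3: ŷ = 2.5 + 0.9·3 = 5.2; e = 4.5 − 5.2 = -0.7
x=6: ŷ = 2.5 + 0.9·6 = 7.9; e = 9 − 7.9 = 1.1
x=7: ŷ = 2.5 + 0.9·7 = 8.8; e = 9 − 8.8 = 0.2
x=10: ŷ = 2.5 + 0.9·10 = 11.5; e = 9.4 − 11.5 = -2.1
x=11: ŷ = 2.5 + 0.9·11 = 12.4; e = 14.6 − 12.4 = 2.2
x=13: ŷ = 2.5 + 0.9·13 = 14.2; e = 13.5 − 14.2 = -0.7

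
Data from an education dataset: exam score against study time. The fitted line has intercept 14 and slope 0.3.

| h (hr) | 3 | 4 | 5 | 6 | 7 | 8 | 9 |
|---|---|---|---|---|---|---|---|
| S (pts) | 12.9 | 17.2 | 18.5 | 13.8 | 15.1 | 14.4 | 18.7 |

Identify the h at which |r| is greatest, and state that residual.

h=3: ŷ = 14 + 0.3·3 = 14.9; r = 12.9 − 14.9 = -2
h=4: ŷ = 14 + 0.3·4 = 15.2; r = 17.2 − 15.2 = 2
h=5: ŷ = 14 + 0.3·5 = 15.5; r = 18.5 − 15.5 = 3
h=6: ŷ = 14 + 0.3·6 = 15.8; r = 13.8 − 15.8 = -2
h=7: ŷ = 14 + 0.3·7 = 16.1; r = 15.1 − 16.1 = -1
h=8: ŷ = 14 + 0.3·8 = 16.4; r = 14.4 − 16.4 = -2
h=9: ŷ = 14 + 0.3·9 = 16.7; r = 18.7 − 16.7 = 2
Largest |r| is 3 at h = 5, residual 3.

h = 5, r = 3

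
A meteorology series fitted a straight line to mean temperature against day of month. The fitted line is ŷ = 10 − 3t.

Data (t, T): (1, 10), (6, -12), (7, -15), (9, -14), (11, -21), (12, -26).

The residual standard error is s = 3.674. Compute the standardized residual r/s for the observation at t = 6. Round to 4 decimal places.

ŷ = 10 − 3·6 = -8
r = -12 − (-8) = -4
r/s = -4 / 3.674 = -1.0887

-1.0887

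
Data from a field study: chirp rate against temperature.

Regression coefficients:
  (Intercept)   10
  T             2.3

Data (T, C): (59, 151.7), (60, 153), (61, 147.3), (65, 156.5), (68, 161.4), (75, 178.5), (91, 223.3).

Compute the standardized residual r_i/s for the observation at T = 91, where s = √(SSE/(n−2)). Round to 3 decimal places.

T=59: Ĉ = 10 + 2.3·59 = 145.7; r = 151.7 − 145.7 = 6
T=60: Ĉ = 10 + 2.3·60 = 148; r = 153 − 148 = 5
T=61: Ĉ = 10 + 2.3·61 = 150.3; r = 147.3 − 150.3 = -3
T=65: Ĉ = 10 + 2.3·65 = 159.5; r = 156.5 − 159.5 = -3
T=68: Ĉ = 10 + 2.3·68 = 166.4; r = 161.4 − 166.4 = -5
T=75: Ĉ = 10 + 2.3·75 = 182.5; r = 178.5 − 182.5 = -4
T=91: Ĉ = 10 + 2.3·91 = 219.3; r = 223.3 − 219.3 = 4
SSE = 36 + 25 + 9 + 9 + 25 + 16 + 16 = 136
s = √(136/5) = 5.21536
r/s = 4 / 5.21536 = 0.767

0.767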